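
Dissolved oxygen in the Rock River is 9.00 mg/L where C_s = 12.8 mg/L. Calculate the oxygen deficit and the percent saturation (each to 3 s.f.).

D = C_s − C = 12.8 − 9.00 = 3.80 mg/L.
% saturation = 9.00/12.8 × 100 = 70.3 %.

D ≈ 3.80 mg/L; 70.3 % saturation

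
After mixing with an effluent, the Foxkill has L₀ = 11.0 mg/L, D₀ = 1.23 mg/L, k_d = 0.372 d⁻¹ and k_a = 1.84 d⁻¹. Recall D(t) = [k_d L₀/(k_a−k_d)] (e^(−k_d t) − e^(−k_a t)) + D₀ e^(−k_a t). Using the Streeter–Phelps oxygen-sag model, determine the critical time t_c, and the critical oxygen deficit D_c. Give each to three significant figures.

t_c ≈ 0.692 d; D_c ≈ 1.72 mg/L

t_c = [1/(k_a−k_d)] ln[(k_a/k_d)(1 − D₀(k_a−k_d)/(k_d L₀))]
= [1/(1.84−0.372)] ln[(1.84/0.372)(1 − 1.23×1.468/(0.372×11.0))]
= (1/1.468) ln[4.946 × 0.5587] = 0.6812 × ln(2.764) = 0.6812 × 1.017 = 0.6925 d.
D_c = (k_d/k_a) L₀ e^(−k_d t_c) = (0.372/1.84) × 11.0 × e^(−0.372×0.6925) = 0.2022 × 11.0 × 0.7729 = 1.719 mg/L.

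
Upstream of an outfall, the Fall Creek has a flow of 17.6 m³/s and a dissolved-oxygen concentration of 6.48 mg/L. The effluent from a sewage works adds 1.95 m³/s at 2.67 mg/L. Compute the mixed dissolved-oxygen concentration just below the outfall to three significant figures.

6.10 mg/L

Flow-weighted mixing: C = (Q_r C_r + Q_w C_w)/(Q_r + Q_w)
= (17.6×6.48 + 1.95×2.67)/(17.6 + 1.95) = 119.3/19.55 = 6.100 mg/L.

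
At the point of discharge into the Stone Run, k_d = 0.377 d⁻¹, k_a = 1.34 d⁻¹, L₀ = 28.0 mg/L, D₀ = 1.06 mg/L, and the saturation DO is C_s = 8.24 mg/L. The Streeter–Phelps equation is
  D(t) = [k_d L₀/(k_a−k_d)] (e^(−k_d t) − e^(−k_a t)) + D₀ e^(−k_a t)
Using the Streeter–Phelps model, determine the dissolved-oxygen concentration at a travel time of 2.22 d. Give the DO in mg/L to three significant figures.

k_d L₀/(k_a−k_d) = 0.377×28.0/(1.34−0.377) = 10.56/0.9630 = 10.96 mg/L.
e^(−k_d t) = e^(−0.377×2.220) = 0.4330; e^(−k_a t) = e^(−1.34×2.220) = 0.05106.
D = 10.96 × (0.4330 − 0.05106) + 1.06 × 0.05106 = 4.187 + 0.05412 = 4.241 mg/L.
DO = C_s − D = 8.24 − 4.241 = 3.999 mg/L.

DO ≈ 4.00 mg/L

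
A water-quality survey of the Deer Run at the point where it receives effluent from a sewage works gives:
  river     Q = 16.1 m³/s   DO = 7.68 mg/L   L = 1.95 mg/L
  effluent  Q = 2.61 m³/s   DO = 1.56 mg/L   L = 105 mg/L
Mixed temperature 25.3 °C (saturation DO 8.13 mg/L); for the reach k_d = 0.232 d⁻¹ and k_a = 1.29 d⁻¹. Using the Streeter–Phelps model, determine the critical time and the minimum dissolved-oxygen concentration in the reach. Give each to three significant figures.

Mixed DO = (16.1×7.68 + 2.61×1.56)/(16.1+2.61) = 127.7/18.71 = 6.826 mg/L.
Mixed L₀ = (16.1×1.95 + 2.61×105)/(18.71) = 305.4/18.71 = 16.33 mg/L.
Initial deficit D₀ = C_s − DO₀ = 8.13 − 6.826 = 1.304 mg/L.
t_c = (1/1.058) ln[(1.29/0.232)(1 − 1.304×1.058/(0.232×16.33))] = 0.9452 × ln(3.535) = 1.194 d.
D_c = (0.232/1.29) × 16.33 × e^(−0.232×1.194) = 0.1798 × 16.33 × 0.7581 = 2.226 mg/L.
Minimum DO = 8.13 − 2.226 = 5.904 mg/L.

t_c ≈ 1.19 d; minimum DO ≈ 5.90 mg/L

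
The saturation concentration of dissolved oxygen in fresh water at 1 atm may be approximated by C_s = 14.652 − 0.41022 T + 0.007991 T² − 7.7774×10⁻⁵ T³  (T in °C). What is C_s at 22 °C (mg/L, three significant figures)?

C_s = 14.652 − 0.41022×22 + 0.007991×22² − 7.7774×10⁻⁵×22³ = 8.667 mg/L.

C_s ≈ 8.67 mg/L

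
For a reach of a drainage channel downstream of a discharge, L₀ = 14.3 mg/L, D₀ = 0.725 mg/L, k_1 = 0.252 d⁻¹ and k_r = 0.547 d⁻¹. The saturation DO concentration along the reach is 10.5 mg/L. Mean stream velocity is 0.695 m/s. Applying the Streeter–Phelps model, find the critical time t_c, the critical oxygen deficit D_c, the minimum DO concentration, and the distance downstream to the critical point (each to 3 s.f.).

t_c = [1/(k_r−k_1)] ln[(k_r/k_1)(1 − D₀(k_r−k_1)/(k_1 L₀))]
= [1/(0.547−0.252)] ln[(0.547/0.252)(1 − 0.725×0.2950/(0.252×14.3))]
= (1/0.2950) ln[2.171 × 0.9406] = 3.390 × ln(2.042) = 3.390 × 0.7138 = 2.420 d.
L(t_c) = L₀ e^(−k_1 t_c) = 14.3 × 0.5435 = 7.772 mg/L, and at the critical point k_r D_c = k_1 L, so D_c = (0.252/0.547) × 7.772 = 3.580 mg/L.
Minimum DO = C_s − D_c = 10.5 − 3.580 = 6.920 mg/L.
x_c = v t_c = 0.695 m/s × 2.420 d × 86400 s/d = 145300 m ≈ 145 km.

t_c ≈ 2.42 d; D_c ≈ 3.58 mg/L; min DO ≈ 6.92 mg/L; x_c ≈ 145 km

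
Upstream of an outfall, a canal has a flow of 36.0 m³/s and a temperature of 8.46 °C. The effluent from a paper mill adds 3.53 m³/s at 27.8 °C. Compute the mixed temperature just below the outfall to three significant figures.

Flow-weighted mixing: C = (Q_r C_r + Q_w C_w)/(Q_r + Q_w)
= (36.0×8.46 + 3.53×27.8)/(36.0 + 3.53) = 402.7/39.53 = 10.19 °C.

10.2 °C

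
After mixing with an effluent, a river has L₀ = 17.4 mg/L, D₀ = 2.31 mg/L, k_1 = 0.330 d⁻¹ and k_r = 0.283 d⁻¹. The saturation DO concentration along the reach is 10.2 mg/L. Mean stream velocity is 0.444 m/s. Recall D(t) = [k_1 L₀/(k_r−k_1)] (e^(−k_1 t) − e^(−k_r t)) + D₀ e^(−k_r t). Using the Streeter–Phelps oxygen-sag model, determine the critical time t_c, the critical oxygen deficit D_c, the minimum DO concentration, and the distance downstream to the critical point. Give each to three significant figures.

t_c ≈ 2.87 d; D_c ≈ 7.87 mg/L; min DO ≈ 2.33 mg/L; x_c ≈ 110 km

With k_r/k_1 = 0.8576 and 1 − D₀(k_r−k_1)/(k_1 L₀) = 1.019,
t_c = ln(0.8576 × 1.019) / (0.283 − 0.330) = ln(0.8738) / -0.04700 = -0.1349/-0.04700 = 2.871 d.
D_c = (k_1/k_r) L₀ e^(−k_1 t_c) = (0.330/0.283) × 17.4 × e^(−0.330×2.871) = 1.166 × 17.4 × 0.3878 = 7.868 mg/L.
Minimum DO = C_s − D_c = 10.2 − 7.868 = 2.332 mg/L.
x_c = v t_c = 0.444 m/s × 2.871 d × 86400 s/d = 110100 m ≈ 110 km.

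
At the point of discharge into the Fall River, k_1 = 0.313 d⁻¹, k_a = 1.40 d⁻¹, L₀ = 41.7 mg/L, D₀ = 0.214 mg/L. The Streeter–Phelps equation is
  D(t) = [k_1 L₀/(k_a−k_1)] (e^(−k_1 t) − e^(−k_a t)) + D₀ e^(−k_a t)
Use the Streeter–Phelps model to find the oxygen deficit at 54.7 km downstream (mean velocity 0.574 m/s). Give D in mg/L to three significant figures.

Travel time t = x/v = 54.7 km / (0.574 m/s) = 54700 m / 0.574 m/s = 95300 s = 1.103 d.
k_1 L₀/(k_a−k_1) = 0.313×41.7/(1.40−0.313) = 13.05/1.087 = 12.01 mg/L.
e^(−k_1 t) = e^(−0.313×1.103) = 0.7081; e^(−k_a t) = e^(−1.40×1.103) = 0.2135.
D = 12.01 × (0.7081 − 0.2135) + 0.214 × 0.2135 = 5.938 + 0.04569 = 5.984 mg/L.

D ≈ 5.98 mg/L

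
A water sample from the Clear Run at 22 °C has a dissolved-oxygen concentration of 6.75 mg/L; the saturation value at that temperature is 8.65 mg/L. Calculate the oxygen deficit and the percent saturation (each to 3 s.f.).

D ≈ 1.90 mg/L; 78.0 % saturation

D = C_s − C = 8.65 − 6.75 = 1.90 mg/L.
% saturation = 6.75/8.65 × 100 = 78.0 %.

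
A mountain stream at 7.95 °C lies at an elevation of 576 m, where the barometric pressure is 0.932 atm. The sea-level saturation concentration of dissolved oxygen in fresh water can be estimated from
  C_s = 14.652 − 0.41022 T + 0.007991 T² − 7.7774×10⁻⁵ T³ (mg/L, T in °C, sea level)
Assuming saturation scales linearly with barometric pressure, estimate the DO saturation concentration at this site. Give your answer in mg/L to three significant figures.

At sea level: C_s = 14.652 − 0.41022×7.95 + 0.007991×7.95² − 7.7774×10⁻⁵×7.95³ = 11.86 mg/L.
Pressure correction: C_s' = 11.86 × 0.932 = 11.05 mg/L.

C_s ≈ 11.1 mg/L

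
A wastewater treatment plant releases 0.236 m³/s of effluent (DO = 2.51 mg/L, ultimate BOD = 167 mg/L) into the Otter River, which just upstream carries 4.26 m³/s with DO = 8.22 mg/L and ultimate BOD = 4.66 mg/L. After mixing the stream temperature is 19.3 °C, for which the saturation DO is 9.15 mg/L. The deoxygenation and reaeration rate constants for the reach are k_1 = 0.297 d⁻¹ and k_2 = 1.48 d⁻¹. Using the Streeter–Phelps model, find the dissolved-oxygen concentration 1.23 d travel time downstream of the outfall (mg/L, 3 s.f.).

Mixed DO = (4.26×8.22 + 0.236×2.51)/(4.26+0.236) = 35.61/4.496 = 7.920 mg/L.
Mixed L₀ = (4.26×4.66 + 0.236×167)/(4.496) = 59.26/4.496 = 13.18 mg/L.
Initial deficit D₀ = C_s − DO₀ = 9.15 − 7.920 = 1.230 mg/L.
D(1.23) = [0.297×13.18/(1.48−0.297)](e^(−0.297×1.23) − e^(−1.48×1.23)) + 1.230 e^(−1.48×1.23)
= 3.309 × (0.6940 − 0.1620) + 1.230 × 0.1620 = 1.960 mg/L.
DO = 9.15 − 1.960 = 7.190 mg/L.

DO ≈ 7.19 mg/L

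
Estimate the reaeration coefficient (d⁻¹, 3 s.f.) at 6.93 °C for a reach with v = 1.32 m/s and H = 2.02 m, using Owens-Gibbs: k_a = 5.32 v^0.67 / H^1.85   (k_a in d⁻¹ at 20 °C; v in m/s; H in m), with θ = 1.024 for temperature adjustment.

k_a(20) = 5.32 × 1.32^0.67 / 2.02^1.85 = 5.32 × 1.204 / 3.672 = 1.745 d⁻¹.
k_a(6.93) = 1.745 × 1.024^(6.93−20) = 1.745 × 0.7335 = 1.280 d⁻¹.

k_a ≈ 1.28 d⁻¹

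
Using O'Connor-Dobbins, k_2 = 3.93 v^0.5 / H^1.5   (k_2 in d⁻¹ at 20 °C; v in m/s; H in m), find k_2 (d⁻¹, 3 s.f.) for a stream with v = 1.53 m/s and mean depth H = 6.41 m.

k_2 = 3.93 × 1.53^0.5 / 6.41^1.5 = 3.93 × 1.237 / 16.23 = 0.2995 d⁻¹.

k_2 ≈ 0.300 d⁻¹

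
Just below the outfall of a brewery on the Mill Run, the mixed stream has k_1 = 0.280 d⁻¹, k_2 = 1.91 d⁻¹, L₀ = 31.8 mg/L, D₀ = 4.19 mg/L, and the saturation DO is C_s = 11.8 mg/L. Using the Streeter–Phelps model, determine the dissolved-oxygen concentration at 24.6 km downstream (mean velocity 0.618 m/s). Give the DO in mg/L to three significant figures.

Travel time t = x/v = 24.6 km / (0.618 m/s) = 24600 m / 0.618 m/s = 39810 s = 0.4607 d.
k_1 L₀/(k_2−k_1) = 0.280×31.8/(1.91−0.280) = 8.904/1.630 = 5.463 mg/L.
e^(−k_1 t) = e^(−0.280×0.4607) = 0.8790; e^(−k_2 t) = e^(−1.91×0.4607) = 0.4148.
D = 5.463 × (0.8790 − 0.4148) + 4.19 × 0.4148 = 2.536 + 1.738 = 4.274 mg/L.
DO = C_s − D = 11.8 − 4.274 = 7.526 mg/L.

DO ≈ 7.53 mg/L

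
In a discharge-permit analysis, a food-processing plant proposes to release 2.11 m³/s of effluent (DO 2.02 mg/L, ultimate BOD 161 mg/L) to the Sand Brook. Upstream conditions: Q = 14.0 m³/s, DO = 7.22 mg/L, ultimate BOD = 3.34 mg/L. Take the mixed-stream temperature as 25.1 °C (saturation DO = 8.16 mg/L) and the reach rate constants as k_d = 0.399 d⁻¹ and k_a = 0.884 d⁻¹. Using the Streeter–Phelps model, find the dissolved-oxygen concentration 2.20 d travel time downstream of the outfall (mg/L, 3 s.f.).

Mixed DO = (14.0×7.22 + 2.11×2.02)/(14.0+2.11) = 105.3/16.11 = 6.539 mg/L.
Mixed L₀ = (14.0×3.34 + 2.11×161)/(16.11) = 386.5/16.11 = 23.99 mg/L.
Initial deficit D₀ = C_s − DO₀ = 8.16 − 6.539 = 1.621 mg/L.
D(2.20) = [0.399×23.99/(0.884−0.399)](e^(−0.399×2.20) − e^(−0.884×2.20)) + 1.621 e^(−0.884×2.20)
= 19.74 × (0.4157 − 0.1430) + 1.621 × 0.1430 = 5.613 mg/L.
DO = 8.16 − 5.613 = 2.547 mg/L.

DO ≈ 2.55 mg/L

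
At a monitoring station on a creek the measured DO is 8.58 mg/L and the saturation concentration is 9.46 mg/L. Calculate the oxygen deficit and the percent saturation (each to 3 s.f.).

D ≈ 0.880 mg/L; 90.7 % saturation

D = C_s − C = 9.46 − 8.58 = 0.880 mg/L.
% saturation = 8.58/9.46 × 100 = 90.7 %.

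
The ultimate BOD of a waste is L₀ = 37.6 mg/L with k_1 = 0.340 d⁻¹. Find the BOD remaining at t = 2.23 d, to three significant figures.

L ≈ 17.6 mg/L

L_t = L₀ e^(−k_1 t) = 37.6 × e^(−0.340×2.23) = 37.6 × 0.4685 = 17.62 mg/L.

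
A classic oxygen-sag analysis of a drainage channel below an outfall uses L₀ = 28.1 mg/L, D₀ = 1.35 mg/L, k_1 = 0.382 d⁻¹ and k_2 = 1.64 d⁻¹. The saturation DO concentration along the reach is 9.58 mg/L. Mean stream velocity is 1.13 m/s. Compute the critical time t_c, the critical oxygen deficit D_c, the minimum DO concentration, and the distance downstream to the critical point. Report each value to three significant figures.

t_c ≈ 1.02 d; D_c ≈ 4.43 mg/L; min DO ≈ 5.15 mg/L; x_c ≈ 99.7 km

t_c = [1/(k_2−k_1)] ln[(k_2/k_1)(1 − D₀(k_2−k_1)/(k_1 L₀))]
= [1/(1.64−0.382)] ln[(1.64/0.382)(1 − 1.35×1.258/(0.382×28.1))]
= (1/1.258) ln[4.293 × 0.8418] = 0.7949 × ln(3.614) = 0.7949 × 1.285 = 1.021 d.
D_c = (k_1/k_2) L₀ e^(−k_1 t_c) = (0.382/1.64) × 28.1 × e^(−0.382×1.021) = 0.2329 × 28.1 × 0.6770 = 4.431 mg/L.
Minimum DO = C_s − D_c = 9.58 − 4.431 = 5.149 mg/L.
x_c = v t_c = 1.13 m/s × 1.021 d × 86400 s/d = 99710 m ≈ 99.7 km.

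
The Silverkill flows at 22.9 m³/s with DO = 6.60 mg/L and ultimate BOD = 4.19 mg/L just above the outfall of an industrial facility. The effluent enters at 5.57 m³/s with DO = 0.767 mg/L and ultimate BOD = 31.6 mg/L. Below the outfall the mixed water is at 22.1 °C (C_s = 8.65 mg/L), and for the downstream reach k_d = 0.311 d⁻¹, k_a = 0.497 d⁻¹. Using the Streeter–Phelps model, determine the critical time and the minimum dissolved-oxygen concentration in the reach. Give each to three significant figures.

Mixed DO = (22.9×6.60 + 5.57×0.767)/(22.9+5.57) = 155.4/28.47 = 5.459 mg/L.
Mixed L₀ = (22.9×4.19 + 5.57×31.6)/(28.47) = 272.0/28.47 = 9.553 mg/L.
Initial deficit D₀ = C_s − DO₀ = 8.65 − 5.459 = 3.191 mg/L.
t_c = (1/0.1860) ln[(0.497/0.311)(1 − 3.191×0.1860/(0.311×9.553))] = 5.376 × ln(1.279) = 1.322 d.
D_c = (0.311/0.497) × 9.553 × e^(−0.311×1.322) = 0.6258 × 9.553 × 0.6629 = 3.962 mg/L.
Minimum DO = 8.65 − 3.962 = 4.688 mg/L.

t_c ≈ 1.32 d; minimum DO ≈ 4.69 mg/L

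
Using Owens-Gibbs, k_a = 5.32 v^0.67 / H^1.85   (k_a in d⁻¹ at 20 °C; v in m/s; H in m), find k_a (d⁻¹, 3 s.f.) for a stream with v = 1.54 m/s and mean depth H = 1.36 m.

k_a = 5.32 × 1.54^0.67 / 1.36^1.85 = 5.32 × 1.335 / 1.766 = 4.023 d⁻¹.

k_a ≈ 4.02 d⁻¹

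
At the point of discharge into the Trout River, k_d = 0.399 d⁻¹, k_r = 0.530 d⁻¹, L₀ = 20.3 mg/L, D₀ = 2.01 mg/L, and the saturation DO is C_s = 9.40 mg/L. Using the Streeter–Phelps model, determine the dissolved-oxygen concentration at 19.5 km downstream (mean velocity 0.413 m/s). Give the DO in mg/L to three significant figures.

Travel time t = x/v = 19.5 km / (0.413 m/s) = 19500 m / 0.413 m/s = 47220 s = 0.5465 d.
k_d L₀/(k_r−k_d) = 0.399×20.3/(0.530−0.399) = 8.100/0.1310 = 61.83 mg/L.
e^(−k_d t) = e^(−0.399×0.5465) = 0.8041; e^(−k_r t) = e^(−0.530×0.5465) = 0.7485.
D = 61.83 × (0.8041 − 0.7485) + 2.01 × 0.7485 = 3.435 + 1.505 = 4.939 mg/L.
DO = C_s − D = 9.40 − 4.939 = 4.461 mg/L.

DO ≈ 4.46 mg/L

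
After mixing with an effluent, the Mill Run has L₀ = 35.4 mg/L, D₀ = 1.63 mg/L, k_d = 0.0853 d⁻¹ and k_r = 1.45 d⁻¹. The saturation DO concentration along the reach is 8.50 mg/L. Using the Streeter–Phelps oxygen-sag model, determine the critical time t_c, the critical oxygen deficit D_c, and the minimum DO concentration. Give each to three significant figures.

t_c ≈ 1.10 d; D_c ≈ 1.90 mg/L; min DO ≈ 6.60 mg/L

At the critical point dD/dt = 0, so k_d L₀ e^(−k_d t) = k_r D. Substituting D(t) from the Streeter–Phelps equation and solving for t gives
t_c = ln[(k_r/k_d)(1 − D₀(k_r−k_d)/(k_d L₀))] / (k_r−k_d).
Here k_r−k_d = 1.365 d⁻¹ and 1 − D₀(k_r−k_d)/(k_d L₀) = 1 − 1.63×1.365/(0.0853×35.4) = 0.2633, so
t_c = ln(17.00 × 0.2633) / 1.365 = 1.499 / 1.365 = 1.098 d.
D_c = (k_d/k_r) L₀ e^(−k_d t_c) = (0.0853/1.45) × 35.4 × e^(−0.0853×1.098) = 0.05883 × 35.4 × 0.9106 = 1.896 mg/L.
Minimum DO = C_s − D_c = 8.50 − 1.896 = 6.604 mg/L.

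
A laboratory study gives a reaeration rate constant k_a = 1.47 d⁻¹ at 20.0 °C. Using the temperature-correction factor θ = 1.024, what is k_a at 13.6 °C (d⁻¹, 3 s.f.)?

k_a ≈ 1.26 d⁻¹

k_a(T₂) = k_a(T₁) · θ^(T₂−T₁) = 1.47 × 1.024^(13.6−20.0)
= 1.47 × 1.024^-6.40 = 1.47 × 0.8592 = 1.263 d⁻¹.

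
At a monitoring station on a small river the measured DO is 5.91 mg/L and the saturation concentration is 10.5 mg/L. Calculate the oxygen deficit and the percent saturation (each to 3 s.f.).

D = C_s − C = 10.5 − 5.91 = 4.59 mg/L.
% saturation = 5.91/10.5 × 100 = 56.3 %.

D ≈ 4.59 mg/L; 56.3 % saturation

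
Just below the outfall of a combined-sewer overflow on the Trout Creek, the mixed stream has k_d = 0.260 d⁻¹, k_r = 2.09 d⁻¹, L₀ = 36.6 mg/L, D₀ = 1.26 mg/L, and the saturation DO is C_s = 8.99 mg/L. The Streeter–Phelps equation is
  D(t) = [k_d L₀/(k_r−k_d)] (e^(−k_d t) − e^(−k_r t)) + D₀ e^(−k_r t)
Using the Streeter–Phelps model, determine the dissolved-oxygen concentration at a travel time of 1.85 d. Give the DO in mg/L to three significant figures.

k_d L₀/(k_r−k_d) = 0.260×36.6/(2.09−0.260) = 9.516/1.830 = 5.200 mg/L.
e^(−k_d t) = e^(−0.260×1.850) = 0.6182; e^(−k_r t) = e^(−2.09×1.850) = 0.02093.
D = 5.200 × (0.6182 − 0.02093) + 1.26 × 0.02093 = 3.106 + 0.02637 = 3.132 mg/L.
DO = C_s − D = 8.99 − 3.132 = 5.858 mg/L.

DO ≈ 5.86 mg/L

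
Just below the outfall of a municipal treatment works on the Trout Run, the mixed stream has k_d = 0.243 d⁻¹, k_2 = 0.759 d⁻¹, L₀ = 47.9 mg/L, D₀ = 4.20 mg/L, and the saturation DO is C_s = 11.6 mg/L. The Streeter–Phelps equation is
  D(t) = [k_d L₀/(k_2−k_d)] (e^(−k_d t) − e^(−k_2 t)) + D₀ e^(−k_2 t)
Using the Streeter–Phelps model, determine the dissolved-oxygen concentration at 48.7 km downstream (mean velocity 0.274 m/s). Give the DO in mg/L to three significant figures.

Travel time t = x/v = 48.7 km / (0.274 m/s) = 48700 m / 0.274 m/s = 177700 s = 2.057 d.
k_d L₀/(k_2−k_d) = 0.243×47.9/(0.759−0.243) = 11.64/0.5160 = 22.56 mg/L.
e^(−k_d t) = e^(−0.243×2.057) = 0.6066; e^(−k_2 t) = e^(−0.759×2.057) = 0.2098.
D = 22.56 × (0.6066 − 0.2098) + 4.20 × 0.2098 = 8.950 + 0.8814 = 9.831 mg/L.
DO = C_s − D = 11.6 − 9.831 = 1.769 mg/L.

DO ≈ 1.77 mg/L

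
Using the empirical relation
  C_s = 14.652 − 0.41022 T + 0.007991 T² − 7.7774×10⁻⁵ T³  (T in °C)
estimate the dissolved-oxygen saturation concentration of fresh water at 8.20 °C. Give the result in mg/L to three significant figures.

C_s = 14.652 − 0.41022×8.20 + 0.007991×8.20² − 7.7774×10⁻⁵×8.20³ = 11.78 mg/L.

C_s ≈ 11.8 mg/L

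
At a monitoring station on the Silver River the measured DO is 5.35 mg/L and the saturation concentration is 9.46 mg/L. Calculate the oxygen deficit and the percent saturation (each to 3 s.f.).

D = C_s − C = 9.46 − 5.35 = 4.11 mg/L.
% saturation = 5.35/9.46 × 100 = 56.6 %.

D ≈ 4.11 mg/L; 56.6 % saturation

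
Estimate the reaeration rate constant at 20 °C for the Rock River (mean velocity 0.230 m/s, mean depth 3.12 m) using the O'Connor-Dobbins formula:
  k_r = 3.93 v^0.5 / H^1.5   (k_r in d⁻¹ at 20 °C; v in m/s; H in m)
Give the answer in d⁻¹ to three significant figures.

k_r ≈ 0.342 d⁻¹

k_r = 3.93 × 0.230^0.5 / 3.12^1.5 = 3.93 × 0.4796 / 5.511 = 0.3420 d⁻¹.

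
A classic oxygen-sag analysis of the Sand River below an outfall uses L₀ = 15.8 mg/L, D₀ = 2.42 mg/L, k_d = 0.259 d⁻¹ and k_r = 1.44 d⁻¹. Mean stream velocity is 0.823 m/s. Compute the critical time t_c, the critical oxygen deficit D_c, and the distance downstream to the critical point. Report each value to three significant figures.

With k_r/k_d = 5.560 and 1 − D₀(k_r−k_d)/(k_d L₀) = 0.3016,
t_c = ln(5.560 × 0.3016) / (1.44 − 0.259) = ln(1.677) / 1.181 = 0.5169/1.181 = 0.4377 d.
L(t_c) = L₀ e^(−k_d t_c) = 15.8 × 0.8928 = 14.11 mg/L, and at the critical point k_r D_c = k_d L, so D_c = (0.259/1.44) × 14.11 = 2.537 mg/L.
x_c = v t_c = 0.823 m/s × 0.4377 d × 86400 s/d = 31120 m ≈ 31.1 km.

t_c ≈ 0.438 d; D_c ≈ 2.54 mg/L; x_c ≈ 31.1 km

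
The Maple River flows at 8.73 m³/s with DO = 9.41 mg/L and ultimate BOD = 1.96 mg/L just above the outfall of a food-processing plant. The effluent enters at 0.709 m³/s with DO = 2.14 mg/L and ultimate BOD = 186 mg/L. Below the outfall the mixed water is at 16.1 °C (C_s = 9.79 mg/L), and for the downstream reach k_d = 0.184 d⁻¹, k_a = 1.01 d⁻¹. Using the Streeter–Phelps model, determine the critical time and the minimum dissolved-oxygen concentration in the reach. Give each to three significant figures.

Mixed DO = (8.73×9.41 + 0.709×2.14)/(8.73+0.709) = 83.67/9.439 = 8.864 mg/L.
Mixed L₀ = (8.73×1.96 + 0.709×186)/(9.439) = 149.0/9.439 = 15.78 mg/L.
Initial deficit D₀ = C_s − DO₀ = 9.79 − 8.864 = 0.9261 mg/L.
t_c = (1/0.8260) ln[(1.01/0.184)(1 − 0.9261×0.8260/(0.184×15.78))] = 1.211 × ln(4.043) = 1.691 d.
D_c = (0.184/1.01) × 15.78 × e^(−0.184×1.691) = 0.1822 × 15.78 × 0.7326 = 2.106 mg/L.
Minimum DO = 9.79 − 2.106 = 7.684 mg/L.

t_c ≈ 1.69 d; minimum DO ≈ 7.68 mg/L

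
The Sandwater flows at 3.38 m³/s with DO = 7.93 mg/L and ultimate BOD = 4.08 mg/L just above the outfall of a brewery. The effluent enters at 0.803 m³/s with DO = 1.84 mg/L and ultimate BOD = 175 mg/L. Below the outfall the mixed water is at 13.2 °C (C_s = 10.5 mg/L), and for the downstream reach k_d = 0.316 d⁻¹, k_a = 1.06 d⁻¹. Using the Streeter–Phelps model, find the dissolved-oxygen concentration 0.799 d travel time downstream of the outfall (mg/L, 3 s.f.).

DO ≈ 3.44 mg/L

Mixed DO = (3.38×7.93 + 0.803×1.84)/(3.38+0.803) = 28.28/4.183 = 6.761 mg/L.
Mixed L₀ = (3.38×4.08 + 0.803×175)/(4.183) = 154.3/4.183 = 36.89 mg/L.
Initial deficit D₀ = C_s − DO₀ = 10.5 − 6.761 = 3.739 mg/L.
D(0.799) = [0.316×36.89/(1.06−0.316)](e^(−0.316×0.799) − e^(−1.06×0.799)) + 3.739 e^(−1.06×0.799)
= 15.67 × (0.7769 − 0.4287) + 3.739 × 0.4287 = 7.058 mg/L.
DO = 10.5 − 7.058 = 3.442 mg/L.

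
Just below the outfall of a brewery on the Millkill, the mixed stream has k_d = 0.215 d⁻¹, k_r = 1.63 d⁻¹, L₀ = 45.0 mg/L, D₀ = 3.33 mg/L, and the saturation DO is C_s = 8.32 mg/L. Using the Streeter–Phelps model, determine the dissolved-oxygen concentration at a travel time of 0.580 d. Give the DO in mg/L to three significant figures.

DO ≈ 3.65 mg/L

k_d L₀/(k_r−k_d) = 0.215×45.0/(1.63−0.215) = 9.675/1.415 = 6.837 mg/L.
e^(−k_d t) = e^(−0.215×0.5800) = 0.8828; e^(−k_r t) = e^(−1.63×0.5800) = 0.3885.
D = 6.837 × (0.8828 − 0.3885) + 3.33 × 0.3885 = 3.379 + 1.294 = 4.673 mg/L.
DO = C_s − D = 8.32 − 4.673 = 3.647 mg/L.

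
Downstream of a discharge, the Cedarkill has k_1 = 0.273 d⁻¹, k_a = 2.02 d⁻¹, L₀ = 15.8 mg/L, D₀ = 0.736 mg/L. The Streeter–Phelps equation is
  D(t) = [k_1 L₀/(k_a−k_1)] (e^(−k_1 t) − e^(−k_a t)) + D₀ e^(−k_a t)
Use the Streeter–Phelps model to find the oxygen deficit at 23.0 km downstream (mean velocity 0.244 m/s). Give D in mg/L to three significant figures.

D ≈ 1.64 mg/L

Travel time t = x/v = 23.0 km / (0.244 m/s) = 23000 m / 0.244 m/s = 94260 s = 1.091 d.
k_1 L₀/(k_a−k_1) = 0.273×15.8/(2.02−0.273) = 4.313/1.747 = 2.469 mg/L.
e^(−k_1 t) = e^(−0.273×1.091) = 0.7424; e^(−k_a t) = e^(−2.02×1.091) = 0.1104.
D = 2.469 × (0.7424 − 0.1104) + 0.736 × 0.1104 = 1.561 + 0.08124 = 1.642 mg/L.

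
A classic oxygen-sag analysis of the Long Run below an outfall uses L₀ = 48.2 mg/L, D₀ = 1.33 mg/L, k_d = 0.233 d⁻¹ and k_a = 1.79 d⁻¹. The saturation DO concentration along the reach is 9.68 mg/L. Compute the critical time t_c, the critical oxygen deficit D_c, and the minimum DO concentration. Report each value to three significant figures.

At the critical point dD/dt = 0, so k_d L₀ e^(−k_d t) = k_a D. Substituting D(t) from the Streeter–Phelps equation and solving for t gives
t_c = ln[(k_a/k_d)(1 − D₀(k_a−k_d)/(k_d L₀))] / (k_a−k_d).
Here k_a−k_d = 1.557 d⁻¹ and 1 − D₀(k_a−k_d)/(k_d L₀) = 1 − 1.33×1.557/(0.233×48.2) = 0.8156, so
t_c = ln(7.682 × 0.8156) / 1.557 = 1.835 / 1.557 = 1.179 d.
L(t_c) = L₀ e^(−k_d t_c) = 48.2 × 0.7599 = 36.63 mg/L, and at the critical point k_a D_c = k_d L, so D_c = (0.233/1.79) × 36.63 = 4.767 mg/L.
Minimum DO = C_s − D_c = 9.68 − 4.767 = 4.913 mg/L.

t_c ≈ 1.18 d; D_c ≈ 4.77 mg/L; min DO ≈ 4.91 mg/L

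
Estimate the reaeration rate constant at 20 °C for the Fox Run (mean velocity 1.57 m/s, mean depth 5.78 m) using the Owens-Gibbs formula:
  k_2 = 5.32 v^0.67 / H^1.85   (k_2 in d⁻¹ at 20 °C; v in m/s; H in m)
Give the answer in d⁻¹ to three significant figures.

k_2 = 5.32 × 1.57^0.67 / 5.78^1.85 = 5.32 × 1.353 / 25.68 = 0.2803 d⁻¹.

k_2 ≈ 0.280 d⁻¹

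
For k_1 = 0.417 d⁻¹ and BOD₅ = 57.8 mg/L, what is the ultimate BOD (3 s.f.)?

L₀ ≈ 66.0 mg/L

BOD₅ = L₀(1 − e^(−5k_1)) ⇒ L₀ = BOD₅ / (1 − e^(−5×0.417))
= 57.8 / (1 − 0.1243) = 57.8 / 0.8757 = 66.00 mg/L.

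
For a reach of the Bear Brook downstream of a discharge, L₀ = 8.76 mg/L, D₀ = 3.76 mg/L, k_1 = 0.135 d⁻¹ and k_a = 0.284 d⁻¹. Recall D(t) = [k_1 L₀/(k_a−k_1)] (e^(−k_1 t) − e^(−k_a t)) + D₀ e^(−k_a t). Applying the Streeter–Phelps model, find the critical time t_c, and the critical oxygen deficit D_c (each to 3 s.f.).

At the critical point dD/dt = 0, so k_1 L₀ e^(−k_1 t) = k_a D. Substituting D(t) from the Streeter–Phelps equation and solving for t gives
t_c = ln[(k_a/k_1)(1 − D₀(k_a−k_1)/(k_1 L₀))] / (k_a−k_1).
Here k_a−k_1 = 0.1490 d⁻¹ and 1 − D₀(k_a−k_1)/(k_1 L₀) = 1 − 3.76×0.1490/(0.135×8.76) = 0.5263, so
t_c = ln(2.104 × 0.5263) / 0.1490 = 0.1017 / 0.1490 = 0.6829 d.
D_c = (k_1/k_a) L₀ e^(−k_1 t_c) = (0.135/0.284) × 8.76 × e^(−0.135×0.6829) = 0.4754 × 8.76 × 0.9119 = 3.797 mg/L.

t_c ≈ 0.683 d; D_c ≈ 3.80 mg/L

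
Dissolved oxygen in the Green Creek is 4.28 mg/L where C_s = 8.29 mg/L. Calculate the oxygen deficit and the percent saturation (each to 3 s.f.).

D = C_s − C = 8.29 − 4.28 = 4.01 mg/L.
% saturation = 4.28/8.29 × 100 = 51.6 %.

D ≈ 4.01 mg/L; 51.6 % saturation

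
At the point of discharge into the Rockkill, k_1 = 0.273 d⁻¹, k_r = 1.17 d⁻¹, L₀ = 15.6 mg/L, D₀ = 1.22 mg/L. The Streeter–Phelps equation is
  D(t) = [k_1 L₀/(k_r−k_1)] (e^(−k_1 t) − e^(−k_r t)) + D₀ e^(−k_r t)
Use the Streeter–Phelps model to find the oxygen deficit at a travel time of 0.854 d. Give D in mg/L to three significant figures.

k_1 L₀/(k_r−k_1) = 0.273×15.6/(1.17−0.273) = 4.259/0.8970 = 4.748 mg/L.
e^(−k_1 t) = e^(−0.273×0.8540) = 0.7920; e^(−k_r t) = e^(−1.17×0.8540) = 0.3682.
D = 4.748 × (0.7920 − 0.3682) + 1.22 × 0.3682 = 2.012 + 0.4492 = 2.462 mg/L.

D ≈ 2.46 mg/L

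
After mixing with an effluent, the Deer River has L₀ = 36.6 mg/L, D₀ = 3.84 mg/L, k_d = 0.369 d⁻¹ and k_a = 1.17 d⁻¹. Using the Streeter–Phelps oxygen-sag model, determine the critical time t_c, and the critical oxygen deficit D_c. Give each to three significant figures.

t_c ≈ 1.12 d; D_c ≈ 7.64 mg/L

With k_a/k_d = 3.171 and 1 − D₀(k_a−k_d)/(k_d L₀) = 0.7723,
t_c = ln(3.171 × 0.7723) / (1.17 − 0.369) = ln(2.449) / 0.8010 = 0.8955/0.8010 = 1.118 d.
D_c = (k_d/k_a) L₀ e^(−k_d t_c) = (0.369/1.17) × 36.6 × e^(−0.369×1.118) = 0.3154 × 36.6 × 0.6620 = 7.641 mg/L.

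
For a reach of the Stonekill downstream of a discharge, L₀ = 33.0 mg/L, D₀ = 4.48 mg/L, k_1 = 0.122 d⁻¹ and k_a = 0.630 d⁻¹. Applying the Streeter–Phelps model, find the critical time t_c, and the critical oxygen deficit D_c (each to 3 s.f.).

t_c ≈ 1.59 d; D_c ≈ 5.26 mg/L

At the critical point dD/dt = 0, so k_1 L₀ e^(−k_1 t) = k_a D. Substituting D(t) from the Streeter–Phelps equation and solving for t gives
t_c = ln[(k_a/k_1)(1 − D₀(k_a−k_1)/(k_1 L₀))] / (k_a−k_1).
Here k_a−k_1 = 0.5080 d⁻¹ and 1 − D₀(k_a−k_1)/(k_1 L₀) = 1 − 4.48×0.5080/(0.122×33.0) = 0.4347, so
t_c = ln(5.164 × 0.4347) / 0.5080 = 0.8086 / 0.5080 = 1.592 d.
L(t_c) = L₀ e^(−k_1 t_c) = 33.0 × 0.8235 = 27.18 mg/L, and at the critical point k_a D_c = k_1 L, so D_c = (0.122/0.630) × 27.18 = 5.263 mg/L.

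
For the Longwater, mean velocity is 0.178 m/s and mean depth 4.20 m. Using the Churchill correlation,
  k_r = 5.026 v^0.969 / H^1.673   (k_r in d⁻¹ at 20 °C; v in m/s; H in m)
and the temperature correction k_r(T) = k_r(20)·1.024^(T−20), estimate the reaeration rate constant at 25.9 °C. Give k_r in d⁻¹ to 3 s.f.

k_r(20) = 5.026 × 0.178^0.969 / 4.20^1.673 = 5.026 × 0.1878 / 11.03 = 0.08554 d⁻¹.
k_r(25.9) = 0.08554 × 1.024^(25.9−20) = 0.08554 × 1.150 = 0.09839 d⁻¹.

k_r ≈ 0.0984 d⁻¹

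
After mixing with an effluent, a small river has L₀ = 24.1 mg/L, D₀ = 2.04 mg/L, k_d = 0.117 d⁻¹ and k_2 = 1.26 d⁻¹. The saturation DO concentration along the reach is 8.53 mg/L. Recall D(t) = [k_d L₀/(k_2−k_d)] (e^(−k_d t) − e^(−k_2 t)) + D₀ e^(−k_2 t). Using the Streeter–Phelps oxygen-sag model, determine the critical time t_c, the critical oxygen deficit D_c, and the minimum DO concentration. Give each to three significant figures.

t_c ≈ 0.545 d; D_c ≈ 2.10 mg/L; min DO ≈ 6.43 mg/L

t_c = [1/(k_2−k_d)] ln[(k_2/k_d)(1 − D₀(k_2−k_d)/(k_d L₀))]
= [1/(1.26−0.117)] ln[(1.26/0.117)(1 − 2.04×1.143/(0.117×24.1))]
= (1/1.143) ln[10.77 × 0.1731] = 0.8749 × ln(1.864) = 0.8749 × 0.6226 = 0.5447 d.
D_c = (k_d/k_2) L₀ e^(−k_d t_c) = (0.117/1.26) × 24.1 × e^(−0.117×0.5447) = 0.09286 × 24.1 × 0.9383 = 2.100 mg/L.
Minimum DO = C_s − D_c = 8.53 − 2.100 = 6.430 mg/L.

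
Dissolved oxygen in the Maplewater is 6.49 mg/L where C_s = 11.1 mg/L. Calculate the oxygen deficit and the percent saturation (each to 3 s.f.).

D ≈ 4.61 mg/L; 58.5 % saturation

D = C_s − C = 11.1 − 6.49 = 4.61 mg/L.
% saturation = 6.49/11.1 × 100 = 58.5 %.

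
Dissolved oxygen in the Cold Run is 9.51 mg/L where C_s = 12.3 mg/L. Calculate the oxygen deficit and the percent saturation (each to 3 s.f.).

D = C_s − C = 12.3 − 9.51 = 2.79 mg/L.
% saturation = 9.51/12.3 × 100 = 77.3 %.

D ≈ 2.79 mg/L; 77.3 % saturation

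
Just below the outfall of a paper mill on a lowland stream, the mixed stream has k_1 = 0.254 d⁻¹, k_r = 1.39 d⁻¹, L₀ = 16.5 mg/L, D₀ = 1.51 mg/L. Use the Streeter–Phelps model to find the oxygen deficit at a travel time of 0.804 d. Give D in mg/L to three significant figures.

D ≈ 2.30 mg/L

k_1 L₀/(k_r−k_1) = 0.254×16.5/(1.39−0.254) = 4.191/1.136 = 3.689 mg/L.
e^(−k_1 t) = e^(−0.254×0.8040) = 0.8153; e^(−k_r t) = e^(−1.39×0.8040) = 0.3271.
D = 3.689 × (0.8153 − 0.3271) + 1.51 × 0.3271 = 1.801 + 0.4939 = 2.295 mg/L.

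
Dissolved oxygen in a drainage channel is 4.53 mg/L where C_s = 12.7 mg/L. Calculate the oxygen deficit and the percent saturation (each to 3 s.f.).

D ≈ 8.17 mg/L; 35.7 % saturation

D = C_s − C = 12.7 − 4.53 = 8.17 mg/L.
% saturation = 4.53/12.7 × 100 = 35.7 %.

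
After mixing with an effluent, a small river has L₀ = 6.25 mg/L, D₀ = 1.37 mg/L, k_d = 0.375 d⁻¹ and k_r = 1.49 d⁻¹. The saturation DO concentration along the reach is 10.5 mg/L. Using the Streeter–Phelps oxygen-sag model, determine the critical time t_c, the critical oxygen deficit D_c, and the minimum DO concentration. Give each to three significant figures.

t_c ≈ 0.291 d; D_c ≈ 1.41 mg/L; min DO ≈ 9.09 mg/L

t_c = [1/(k_r−k_d)] ln[(k_r/k_d)(1 − D₀(k_r−k_d)/(k_d L₀))]
= [1/(1.49−0.375)] ln[(1.49/0.375)(1 − 1.37×1.115/(0.375×6.25))]
= (1/1.115) ln[3.973 × 0.3482] = 0.8969 × ln(1.384) = 0.8969 × 0.3248 = 0.2913 d.
D_c = (k_d/k_r) L₀ e^(−k_d t_c) = (0.375/1.49) × 6.25 × e^(−0.375×0.2913) = 0.2517 × 6.25 × 0.8965 = 1.410 mg/L.
Minimum DO = C_s − D_c = 10.5 − 1.410 = 9.090 mg/L.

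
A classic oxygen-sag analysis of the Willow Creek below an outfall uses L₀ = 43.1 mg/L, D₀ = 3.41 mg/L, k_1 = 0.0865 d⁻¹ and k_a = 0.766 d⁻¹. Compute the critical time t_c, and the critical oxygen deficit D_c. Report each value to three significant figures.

t_c = [1/(k_a−k_1)] ln[(k_a/k_1)(1 − D₀(k_a−k_1)/(k_1 L₀))]
= [1/(0.766−0.0865)] ln[(0.766/0.0865)(1 − 3.41×0.6795/(0.0865×43.1))]
= (1/0.6795) ln[8.855 × 0.3785] = 1.472 × ln(3.352) = 1.472 × 1.209 = 1.780 d.
D_c = (k_1/k_a) L₀ e^(−k_1 t_c) = (0.0865/0.766) × 43.1 × e^(−0.0865×1.780) = 0.1129 × 43.1 × 0.8573 = 4.173 mg/L.

t_c ≈ 1.78 d; D_c ≈ 4.17 mg/L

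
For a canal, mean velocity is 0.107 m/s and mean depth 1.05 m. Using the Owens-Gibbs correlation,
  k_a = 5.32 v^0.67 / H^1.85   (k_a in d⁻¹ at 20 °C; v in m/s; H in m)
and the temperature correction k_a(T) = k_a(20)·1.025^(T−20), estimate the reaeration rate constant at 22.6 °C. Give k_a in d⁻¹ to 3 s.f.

k_a(20) = 5.32 × 0.107^0.67 / 1.05^1.85 = 5.32 × 0.2237 / 1.094 = 1.087 d⁻¹.
k_a(22.6) = 1.087 × 1.025^(22.6−20) = 1.087 × 1.066 = 1.160 d⁻¹.

k_a ≈ 1.16 d⁻¹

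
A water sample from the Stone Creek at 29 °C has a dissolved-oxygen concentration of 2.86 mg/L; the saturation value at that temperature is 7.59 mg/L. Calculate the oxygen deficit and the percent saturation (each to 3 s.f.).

D = C_s − C = 7.59 − 2.86 = 4.73 mg/L.
% saturation = 2.86/7.59 × 100 = 37.7 %.

D ≈ 4.73 mg/L; 37.7 % saturation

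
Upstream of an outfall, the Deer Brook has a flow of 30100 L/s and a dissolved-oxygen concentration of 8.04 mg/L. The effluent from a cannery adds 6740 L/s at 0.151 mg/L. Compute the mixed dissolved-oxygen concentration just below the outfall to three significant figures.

Flow-weighted mixing: C = (Q_r C_r + Q_w C_w)/(Q_r + Q_w)
= (30100×8.04 + 6740×0.151)/(30100 + 6740) = 243000/36840 = 6.597 mg/L.

6.60 mg/L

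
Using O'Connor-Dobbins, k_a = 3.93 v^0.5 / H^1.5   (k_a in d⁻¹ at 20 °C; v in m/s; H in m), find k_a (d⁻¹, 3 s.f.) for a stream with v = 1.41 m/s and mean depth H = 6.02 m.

k_a ≈ 0.316 d⁻¹

k_a = 3.93 × 1.41^0.5 / 6.02^1.5 = 3.93 × 1.187 / 14.77 = 0.3159 d⁻¹.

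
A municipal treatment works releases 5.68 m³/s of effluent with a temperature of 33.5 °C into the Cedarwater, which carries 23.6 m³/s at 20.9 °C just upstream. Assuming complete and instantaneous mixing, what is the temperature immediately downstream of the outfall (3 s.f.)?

Flow-weighted mixing: C = (Q_r C_r + Q_w C_w)/(Q_r + Q_w)
= (23.6×20.9 + 5.68×33.5)/(23.6 + 5.68) = 683.5/29.28 = 23.34 °C.

23.3 °C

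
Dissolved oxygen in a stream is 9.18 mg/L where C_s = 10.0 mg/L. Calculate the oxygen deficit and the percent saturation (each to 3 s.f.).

D ≈ 0.820 mg/L; 91.8 % saturation

D = C_s − C = 10.0 − 9.18 = 0.820 mg/L.
% saturation = 9.18/10.0 × 100 = 91.8 %.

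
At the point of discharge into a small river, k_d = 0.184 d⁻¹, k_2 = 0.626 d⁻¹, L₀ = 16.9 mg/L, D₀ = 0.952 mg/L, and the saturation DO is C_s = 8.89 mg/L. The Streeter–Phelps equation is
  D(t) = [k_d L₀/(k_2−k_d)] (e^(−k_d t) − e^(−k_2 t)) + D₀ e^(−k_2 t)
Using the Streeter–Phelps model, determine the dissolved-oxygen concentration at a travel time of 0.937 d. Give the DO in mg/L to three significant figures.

DO ≈ 6.35 mg/L

k_d L₀/(k_2−k_d) = 0.184×16.9/(0.626−0.184) = 3.110/0.4420 = 7.035 mg/L.
e^(−k_d t) = e^(−0.184×0.9370) = 0.8416; e^(−k_2 t) = e^(−0.626×0.9370) = 0.5562.
D = 7.035 × (0.8416 − 0.5562) + 0.952 × 0.5562 = 2.008 + 0.5295 = 2.537 mg/L.
DO = C_s − D = 8.89 − 2.537 = 6.353 mg/L.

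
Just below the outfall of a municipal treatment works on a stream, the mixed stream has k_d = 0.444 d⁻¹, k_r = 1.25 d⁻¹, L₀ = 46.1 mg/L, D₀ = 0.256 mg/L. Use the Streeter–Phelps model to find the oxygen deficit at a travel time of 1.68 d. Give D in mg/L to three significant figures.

k_d L₀/(k_r−k_d) = 0.444×46.1/(1.25−0.444) = 20.47/0.8060 = 25.40 mg/L.
e^(−k_d t) = e^(−0.444×1.680) = 0.4743; e^(−k_r t) = e^(−1.25×1.680) = 0.1225.
D = 25.40 × (0.4743 − 0.1225) + 0.256 × 0.1225 = 8.935 + 0.03135 = 8.966 mg/L.

D ≈ 8.97 mg/L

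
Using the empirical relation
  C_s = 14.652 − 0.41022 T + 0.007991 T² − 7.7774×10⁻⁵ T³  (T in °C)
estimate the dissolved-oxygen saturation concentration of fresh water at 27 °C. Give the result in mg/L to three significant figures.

C_s = 14.652 − 0.41022×27 + 0.007991×27² − 7.7774×10⁻⁵×27³ = 7.871 mg/L.

C_s ≈ 7.87 mg/L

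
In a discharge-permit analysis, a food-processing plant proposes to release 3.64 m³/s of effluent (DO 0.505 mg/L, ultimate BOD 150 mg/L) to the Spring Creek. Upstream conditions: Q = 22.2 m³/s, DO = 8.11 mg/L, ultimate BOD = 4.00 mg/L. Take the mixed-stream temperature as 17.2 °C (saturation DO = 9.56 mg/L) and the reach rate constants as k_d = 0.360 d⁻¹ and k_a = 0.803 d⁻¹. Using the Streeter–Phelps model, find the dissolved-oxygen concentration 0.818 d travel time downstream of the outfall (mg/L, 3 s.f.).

DO ≈ 3.73 mg/L

Mixed DO = (22.2×8.11 + 3.64×0.505)/(22.2+3.64) = 181.9/25.84 = 7.039 mg/L.
Mixed L₀ = (22.2×4.00 + 3.64×150)/(25.84) = 634.8/25.84 = 24.57 mg/L.
Initial deficit D₀ = C_s − DO₀ = 9.56 − 7.039 = 2.521 mg/L.
D(0.818) = [0.360×24.57/(0.803−0.360)](e^(−0.360×0.818) − e^(−0.803×0.818)) + 2.521 e^(−0.803×0.818)
= 19.96 × (0.7449 − 0.5185) + 2.521 × 0.5185 = 5.828 mg/L.
DO = 9.56 − 5.828 = 3.732 mg/L.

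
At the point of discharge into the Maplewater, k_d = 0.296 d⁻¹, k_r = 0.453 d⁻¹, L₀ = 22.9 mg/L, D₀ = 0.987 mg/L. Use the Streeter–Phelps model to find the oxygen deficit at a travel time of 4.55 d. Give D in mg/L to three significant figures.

D ≈ 5.86 mg/L

k_d L₀/(k_r−k_d) = 0.296×22.9/(0.453−0.296) = 6.778/0.1570 = 43.17 mg/L.
e^(−k_d t) = e^(−0.296×4.550) = 0.2601; e^(−k_r t) = e^(−0.453×4.550) = 0.1273.
D = 43.17 × (0.2601 − 0.1273) + 0.987 × 0.1273 = 5.732 + 0.1257 = 5.858 mg/L.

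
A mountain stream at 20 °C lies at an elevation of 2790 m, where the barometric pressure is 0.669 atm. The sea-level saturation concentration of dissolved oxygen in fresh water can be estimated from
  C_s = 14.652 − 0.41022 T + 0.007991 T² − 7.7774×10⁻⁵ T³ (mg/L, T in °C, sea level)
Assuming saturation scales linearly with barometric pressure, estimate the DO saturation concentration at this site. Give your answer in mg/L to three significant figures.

At sea level: C_s = 14.652 − 0.41022×20 + 0.007991×20² − 7.7774×10⁻⁵×20³ = 9.022 mg/L.
Pressure correction: C_s' = 9.022 × 0.669 = 6.036 mg/L.

C_s ≈ 6.04 mg/L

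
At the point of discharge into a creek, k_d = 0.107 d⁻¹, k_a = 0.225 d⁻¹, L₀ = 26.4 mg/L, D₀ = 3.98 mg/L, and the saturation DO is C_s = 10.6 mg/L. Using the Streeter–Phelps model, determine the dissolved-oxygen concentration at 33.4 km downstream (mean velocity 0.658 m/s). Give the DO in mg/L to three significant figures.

Travel time t = x/v = 33.4 km / (0.658 m/s) = 33400 m / 0.658 m/s = 50760 s = 0.5875 d.
k_d L₀/(k_a−k_d) = 0.107×26.4/(0.225−0.107) = 2.825/0.1180 = 23.94 mg/L.
e^(−k_d t) = e^(−0.107×0.5875) = 0.9391; e^(−k_a t) = e^(−0.225×0.5875) = 0.8762.
D = 23.94 × (0.9391 − 0.8762) + 3.98 × 0.8762 = 1.506 + 3.487 = 4.993 mg/L.
DO = C_s − D = 10.6 − 4.993 = 5.607 mg/L.

DO ≈ 5.61 mg/L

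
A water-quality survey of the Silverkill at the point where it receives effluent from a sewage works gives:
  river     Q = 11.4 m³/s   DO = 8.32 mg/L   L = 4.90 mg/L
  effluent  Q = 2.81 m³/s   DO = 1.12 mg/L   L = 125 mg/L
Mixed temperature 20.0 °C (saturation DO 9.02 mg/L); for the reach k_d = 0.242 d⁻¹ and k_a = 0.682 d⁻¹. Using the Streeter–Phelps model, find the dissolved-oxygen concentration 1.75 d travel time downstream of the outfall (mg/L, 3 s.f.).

DO ≈ 2.84 mg/L

Mixed DO = (11.4×8.32 + 2.81×1.12)/(11.4+2.81) = 98.00/14.21 = 6.896 mg/L.
Mixed L₀ = (11.4×4.90 + 2.81×125)/(14.21) = 407.1/14.21 = 28.65 mg/L.
Initial deficit D₀ = C_s − DO₀ = 9.02 − 6.896 = 2.124 mg/L.
D(1.75) = [0.242×28.65/(0.682−0.242)](e^(−0.242×1.75) − e^(−0.682×1.75)) + 2.124 e^(−0.682×1.75)
= 15.76 × (0.6548 − 0.3032) + 2.124 × 0.3032 = 6.184 mg/L.
DO = 9.02 − 6.184 = 2.836 mg/L.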